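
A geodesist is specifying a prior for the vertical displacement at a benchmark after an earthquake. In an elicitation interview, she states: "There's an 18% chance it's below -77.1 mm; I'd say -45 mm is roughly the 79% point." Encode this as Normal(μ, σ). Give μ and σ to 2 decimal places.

For Normal(μ,σ), the p-quantile is μ + z_p·σ. Here z_{0.18} = -0.9154, z_{0.79} = 0.8064.
So -77.1 = μ − 0.9154σ and -45 = μ + 0.8064σ.
Subtracting: σ = (-45 − -77.1)/(0.8064 − (-0.9154)) = 18.64.
Then μ = -77.1 − (-0.9154)·18.64 = -60.03.

μ = -60.03, σ = 18.64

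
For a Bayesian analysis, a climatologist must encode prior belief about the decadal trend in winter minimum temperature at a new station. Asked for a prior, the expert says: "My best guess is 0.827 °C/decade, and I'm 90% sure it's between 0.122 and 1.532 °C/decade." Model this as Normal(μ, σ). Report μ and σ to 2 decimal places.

A symmetric 90% interval runs μ ± z·σ with z = 1.645.
Half-width = 0.705, so σ = 0.705/1.645 = 0.43.
μ is the stated best guess, 0.83.

μ = 0.83, σ = 0.43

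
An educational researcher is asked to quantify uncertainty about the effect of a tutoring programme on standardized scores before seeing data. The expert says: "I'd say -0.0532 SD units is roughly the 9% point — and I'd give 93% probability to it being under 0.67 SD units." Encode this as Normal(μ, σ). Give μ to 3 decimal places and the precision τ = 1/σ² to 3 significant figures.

μ = 0.291, τ = 15.2

For Normal(μ,σ), the p-quantile is μ + z_p·σ. Here z_{0.09} = -1.341, z_{0.93} = 1.476.
So -0.0532 = μ − 1.341σ and 0.67 = μ + 1.476σ.
Subtracting: σ = (0.67 − -0.0532)/(1.476 − (-1.341)) = 0.257.
Then μ = -0.0532 − (-1.341)·0.257 = 0.291.
Precision τ = 1/σ² = 1/0.2568² = 15.2.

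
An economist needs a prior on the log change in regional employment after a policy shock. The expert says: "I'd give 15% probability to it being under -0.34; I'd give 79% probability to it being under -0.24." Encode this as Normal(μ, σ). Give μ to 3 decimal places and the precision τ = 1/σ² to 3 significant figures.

The p-quantile of Normal(μ,σ) is μ + z_p·σ, with z_{0.15} = -1.036 and z_{0.79} = 0.8064.
Eliminate σ: μ = (z₂·x₁ − z₁·x₂)/(z₂ − z₁) = (0.8064·-0.34 − (-1.036)·-0.24)/1.843 = -0.284.
Then σ = (x₂ − x₁)/(z₂ − z₁) = (-0.24 − -0.34)/1.843 = 0.054.
Precision τ = 1/σ² = 1/0.05426² = 340.

μ = -0.284, τ = 340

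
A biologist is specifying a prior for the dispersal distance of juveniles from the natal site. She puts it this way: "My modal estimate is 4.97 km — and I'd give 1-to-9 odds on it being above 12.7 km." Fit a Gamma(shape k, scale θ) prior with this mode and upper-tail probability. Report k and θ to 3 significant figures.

Gamma(k,θ) with k>1 has mode (k−1)θ, so θ = 4.97/(k−1).
Need P(X < 12.7) = 0.9 with θ tied to k this way. Start at k = 2, θ = 4.97: P(X<12.7) ≈ 0.724.
Too low — raise k to concentrate. Iterating converges to k ≈ 3.18.
Then θ = 4.97/(3.18−1) ≈ 2.28.

k ≈ 3.18, θ ≈ 2.28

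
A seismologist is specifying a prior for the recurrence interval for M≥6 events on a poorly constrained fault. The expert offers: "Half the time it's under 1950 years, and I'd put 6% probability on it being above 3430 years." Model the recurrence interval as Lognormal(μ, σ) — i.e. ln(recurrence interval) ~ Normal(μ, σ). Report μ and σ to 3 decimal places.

μ ≈ 7.576, σ ≈ 0.363

If T ~ Lognormal(μ,σ) then ln T ~ Normal(μ,σ), so the p-quantile of ln T is μ + z_p·σ.
ln(1950) = 7.576 and ln(3430) = 8.14; z_{0.5} = 0, z_{0.94} = 1.555.
σ = (8.14 − 7.576)/(1.555 − (0)) = 0.363.
μ = 7.576 − (0)·0.363 = 7.576.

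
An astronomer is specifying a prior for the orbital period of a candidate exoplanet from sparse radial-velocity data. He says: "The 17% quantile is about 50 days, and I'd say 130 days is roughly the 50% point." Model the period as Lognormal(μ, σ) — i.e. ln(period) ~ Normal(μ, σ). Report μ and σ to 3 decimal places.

If T ~ Lognormal(μ,σ) then ln T ~ Normal(μ,σ), so the p-quantile of ln T is μ + z_p·σ.
ln(50) = 3.912 and ln(130) = 4.868; z_{0.17} = -0.9542, z_{0.5} = 0.
σ = (4.868 − 3.912)/(0 − (-0.9542)) = 1.001.
μ = 3.912 − (-0.9542)·1.001 = 4.868.

μ ≈ 4.868, σ ≈ 1.001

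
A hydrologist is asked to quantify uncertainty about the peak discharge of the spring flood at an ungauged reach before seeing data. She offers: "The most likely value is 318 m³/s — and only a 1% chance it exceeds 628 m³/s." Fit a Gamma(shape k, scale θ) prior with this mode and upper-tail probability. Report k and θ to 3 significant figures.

Gamma(k,θ) with k>1 has mode (k−1)θ, so θ = 318/(k−1).
Need P(X < 628) = 0.99 with θ tied to k this way. Start at k = 2, θ = 318: P(X<628) ≈ 0.587.
Too low — raise k to concentrate. Iterating converges to k ≈ 11.6.
Then θ = 318/(11.6−1) ≈ 29.9.

k ≈ 11.6, θ ≈ 29.9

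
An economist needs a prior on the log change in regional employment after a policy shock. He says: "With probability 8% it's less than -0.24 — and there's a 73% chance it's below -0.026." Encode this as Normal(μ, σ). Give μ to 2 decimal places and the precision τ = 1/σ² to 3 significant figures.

μ = -0.09, τ = 88.9

The p-quantile of Normal(μ,σ) is μ + z_p·σ, with z_{0.08} = -1.405 and z_{0.73} = 0.6128.
Eliminate σ: μ = (z₂·x₁ − z₁·x₂)/(z₂ − z₁) = (0.6128·-0.24 − (-1.405)·-0.026)/2.018 = -0.09.
Then σ = (x₂ − x₁)/(z₂ − z₁) = (-0.026 − -0.24)/2.018 = 0.11.
Precision τ = 1/σ² = 1/0.1061² = 88.9.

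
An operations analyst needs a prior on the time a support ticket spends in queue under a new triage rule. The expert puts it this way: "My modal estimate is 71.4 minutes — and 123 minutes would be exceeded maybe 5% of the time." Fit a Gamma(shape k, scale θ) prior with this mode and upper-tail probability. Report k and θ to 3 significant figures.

Gamma(k,θ) with k>1 has mode (k−1)θ, so θ = 71.4/(k−1).
Need P(X < 123) = 0.95 with θ tied to k this way. Start at k = 2, θ = 71.4: P(X<123) ≈ 0.514.
Too low — raise k to concentrate. Iterating converges to k ≈ 10.4.
Then θ = 71.4/(10.4−1) ≈ 7.57.

k ≈ 10.4, θ ≈ 7.57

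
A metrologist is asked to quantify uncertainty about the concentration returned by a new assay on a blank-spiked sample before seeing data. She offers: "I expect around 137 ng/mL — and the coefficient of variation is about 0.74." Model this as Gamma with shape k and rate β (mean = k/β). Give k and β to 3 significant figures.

For Gamma(k, rate β): mean = k/β, variance = k/β², so CV = 1/√k.
CV = 0.74, hence k = 1/CV² = 1.83.
Then β = k/mean = 1.83/137 = 0.0133.

k ≈ 1.83, β ≈ 0.0133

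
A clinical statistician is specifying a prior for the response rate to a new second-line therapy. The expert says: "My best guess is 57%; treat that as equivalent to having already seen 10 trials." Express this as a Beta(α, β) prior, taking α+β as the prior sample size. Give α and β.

α = 5.7, β = 4.3

Under the effective-sample-size interpretation, Beta(α, β) has prior mean α/(α+β) and prior sample size α+β.
So α+β = 10 and α/(α+β) = 0.57, giving α = 0.57·10 = 5.7 and β = 10 − 5.7 = 4.3.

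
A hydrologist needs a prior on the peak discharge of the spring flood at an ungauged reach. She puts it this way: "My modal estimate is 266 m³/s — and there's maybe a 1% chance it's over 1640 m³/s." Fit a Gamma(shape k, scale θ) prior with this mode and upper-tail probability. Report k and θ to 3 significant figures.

k ≈ 2.11, θ ≈ 240

Gamma(k,θ) with k>1 has mode (k−1)θ, so θ = 266/(k−1).
Need P(X < 1640) = 0.99 with θ tied to k this way. Start at k = 2, θ = 266: P(X<1640) ≈ 0.985.
Too low — raise k to concentrate. Iterating converges to k ≈ 2.11.
Then θ = 266/(2.11−1) ≈ 240.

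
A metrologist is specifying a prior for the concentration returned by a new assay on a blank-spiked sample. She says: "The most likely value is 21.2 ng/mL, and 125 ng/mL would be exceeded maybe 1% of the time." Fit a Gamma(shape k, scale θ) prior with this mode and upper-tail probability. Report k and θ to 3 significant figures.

Gamma(k,θ) with k>1 has mode (k−1)θ, so θ = 21.2/(k−1).
Need P(X < 125) = 0.99 with θ tied to k this way. Start at k = 2, θ = 21.2: P(X<125) ≈ 0.981.
Too low — raise k to concentrate. Iterating converges to k ≈ 2.18.
Then θ = 21.2/(2.18−1) ≈ 17.9.

k ≈ 2.18, θ ≈ 17.9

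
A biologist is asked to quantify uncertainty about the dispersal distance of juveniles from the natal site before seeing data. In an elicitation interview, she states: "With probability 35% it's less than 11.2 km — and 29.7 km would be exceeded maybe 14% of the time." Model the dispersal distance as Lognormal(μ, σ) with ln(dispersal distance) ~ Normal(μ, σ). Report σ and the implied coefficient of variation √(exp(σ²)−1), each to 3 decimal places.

σ ≈ 0.665, CV ≈ 0.746

If T ~ Lognormal(μ,σ) then ln T ~ Normal(μ,σ), so the p-quantile of ln T is μ + z_p·σ.
ln(11.2) = 2.416 and ln(29.7) = 3.391; z_{0.35} = -0.3853, z_{0.86} = 1.08.
σ = (3.391 − 2.416)/(1.08 − (-0.3853)) = 0.665.
μ = 2.416 − (-0.3853)·0.665 = 2.672.
CV = √(exp(σ²)−1) = √(exp(0.4428)−1) = 0.746.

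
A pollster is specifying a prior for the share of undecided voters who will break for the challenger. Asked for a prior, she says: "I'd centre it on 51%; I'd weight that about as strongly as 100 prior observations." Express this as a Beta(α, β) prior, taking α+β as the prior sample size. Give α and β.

Under the effective-sample-size interpretation, Beta(α, β) has prior mean α/(α+β) and prior sample size α+β.
So α+β = 100 and α/(α+β) = 0.51, giving α = 0.51·100 = 51 and β = 100 − 51 = 49.

α = 51, β = 49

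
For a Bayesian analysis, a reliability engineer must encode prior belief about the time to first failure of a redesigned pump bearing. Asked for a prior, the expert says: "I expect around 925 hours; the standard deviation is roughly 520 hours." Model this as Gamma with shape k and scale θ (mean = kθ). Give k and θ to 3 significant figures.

k ≈ 3.16, θ ≈ 292

For Gamma(k, scale θ): mean = kθ, variance = kθ², so CV = 1/√k.
CV = SD/mean = 520/925 = 0.5622, hence k = 1/CV² = 3.16.
Then θ = mean/k = 925/3.16 = 292.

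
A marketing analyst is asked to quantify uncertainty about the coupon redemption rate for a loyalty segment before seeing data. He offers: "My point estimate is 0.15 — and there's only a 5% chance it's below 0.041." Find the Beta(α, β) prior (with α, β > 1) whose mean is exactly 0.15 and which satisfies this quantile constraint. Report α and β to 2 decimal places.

α ≈ 2.73, β ≈ 15.48

With mean 0.15 fixed, write α = 0.15s, β = 0.85s where s = α+β.
Need P(θ < 0.041) = 0.05 under Beta(0.15s, 0.85s). Normal approximation: (q−m)/√(m(1−m)/s) ≈ z_{0.05} = -1.64, so s ≈ 0.15·0.85·(-1.64)²/(0.041−0.15)² = 29.0.
At s = 29.0: P(θ<0.041) ≈ 0.015. Adjusting to match 0.05 gives s ≈ 18.22.
So α = 0.15·18.22 ≈ 2.73, β = 0.85·18.22 ≈ 15.48.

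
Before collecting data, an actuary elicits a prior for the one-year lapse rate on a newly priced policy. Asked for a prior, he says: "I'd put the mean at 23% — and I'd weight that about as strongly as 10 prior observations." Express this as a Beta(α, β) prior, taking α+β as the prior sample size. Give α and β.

Under the effective-sample-size interpretation, Beta(α, β) has prior mean α/(α+β) and prior sample size α+β.
So α+β = 10 and α/(α+β) = 0.23, giving α = 0.23·10 = 2.3 and β = 10 − 2.3 = 7.7.

α = 2.3, β = 7.7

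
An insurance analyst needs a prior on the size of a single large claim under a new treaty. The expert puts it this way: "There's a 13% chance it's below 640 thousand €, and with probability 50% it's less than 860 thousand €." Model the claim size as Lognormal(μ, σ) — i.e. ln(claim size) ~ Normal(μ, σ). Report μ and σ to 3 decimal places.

μ ≈ 6.757, σ ≈ 0.262

If T ~ Lognormal(μ,σ) then ln T ~ Normal(μ,σ), so the p-quantile of ln T is μ + z_p·σ.
ln(640) = 6.461 and ln(860) = 6.757; z_{0.13} = -1.126, z_{0.5} = 0.
σ = (6.757 − 6.461)/(0 − (-1.126)) = 0.262.
μ = 6.461 − (-1.126)·0.262 = 6.757.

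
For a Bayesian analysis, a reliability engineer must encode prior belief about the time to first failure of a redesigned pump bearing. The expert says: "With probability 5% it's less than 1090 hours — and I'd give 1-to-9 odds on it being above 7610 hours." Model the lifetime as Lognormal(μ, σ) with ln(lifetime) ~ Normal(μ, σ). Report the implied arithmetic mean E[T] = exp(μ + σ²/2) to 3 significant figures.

If T ~ Lognormal(μ,σ) then ln T ~ Normal(μ,σ), so the p-quantile of ln T is μ + z_p·σ.
ln(1090) = 6.994 and ln(7610) = 8.937; z_{0.05} = -1.645, z_{0.9} = 1.282.
σ = (8.937 − 6.994)/(1.282 − (-1.645)) = 0.664.
μ = 6.994 − (-1.645)·0.664 = 8.086.
E[T] = exp(μ + σ²/2) = exp(8.086 + 0.2205) = 4050 hours.

E[T] ≈ 4050 hours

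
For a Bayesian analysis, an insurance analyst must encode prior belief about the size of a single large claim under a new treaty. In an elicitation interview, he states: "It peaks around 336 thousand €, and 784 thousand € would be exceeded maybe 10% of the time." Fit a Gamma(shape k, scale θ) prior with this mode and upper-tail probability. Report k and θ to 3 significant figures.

k ≈ 3.68, θ ≈ 125

Gamma(k,θ) with k>1 has mode (k−1)θ, so θ = 336/(k−1).
Need P(X < 784) = 0.9 with θ tied to k this way. Start at k = 2, θ = 336: P(X<784) ≈ 0.677.
Too low — raise k to concentrate. Iterating converges to k ≈ 3.68.
Then θ = 336/(3.68−1) ≈ 125.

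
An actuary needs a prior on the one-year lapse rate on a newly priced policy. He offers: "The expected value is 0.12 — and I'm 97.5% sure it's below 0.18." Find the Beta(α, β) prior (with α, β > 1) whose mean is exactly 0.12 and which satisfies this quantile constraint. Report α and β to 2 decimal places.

With mean 0.12 fixed, write α = 0.12s, β = 0.88s where s = α+β.
Need P(θ < 0.18) = 0.975 under Beta(0.12s, 0.88s). Normal approximation: (q−m)/√(m(1−m)/s) ≈ z_{0.975} = 1.96, so s ≈ 0.12·0.88·(1.96)²/(0.18−0.12)² = 112.7.
At s = 112.7: P(θ<0.18) ≈ 0.965. Adjusting to match 0.975 gives s ≈ 133.56.
So α = 0.12·133.56 ≈ 16.03, β = 0.88·133.56 ≈ 117.54.

α ≈ 16.03, β ≈ 117.54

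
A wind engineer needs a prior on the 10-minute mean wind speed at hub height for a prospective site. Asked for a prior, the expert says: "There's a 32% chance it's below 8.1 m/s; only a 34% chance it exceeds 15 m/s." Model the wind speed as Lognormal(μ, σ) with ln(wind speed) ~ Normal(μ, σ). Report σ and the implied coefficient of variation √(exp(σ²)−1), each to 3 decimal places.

σ ≈ 0.700, CV ≈ 0.795

If T ~ Lognormal(μ,σ) then ln T ~ Normal(μ,σ), so the p-quantile of ln T is μ + z_p·σ.
ln(8.1) = 2.092 and ln(15) = 2.708; z_{0.32} = -0.4677, z_{0.66} = 0.4125.
σ = (2.708 − 2.092)/(0.4125 − (-0.4677)) = 0.700.
μ = 2.092 − (-0.4677)·0.700 = 2.419.
CV = √(exp(σ²)−1) = √(exp(0.4901)−1) = 0.795.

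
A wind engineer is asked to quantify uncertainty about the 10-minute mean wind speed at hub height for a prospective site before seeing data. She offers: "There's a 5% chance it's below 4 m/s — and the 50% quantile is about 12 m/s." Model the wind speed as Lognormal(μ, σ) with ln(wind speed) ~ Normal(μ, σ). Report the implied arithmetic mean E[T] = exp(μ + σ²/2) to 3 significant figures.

If T ~ Lognormal(μ,σ) then ln T ~ Normal(μ,σ), so the p-quantile of ln T is μ + z_p·σ.
ln(4) = 1.386 and ln(12) = 2.485; z_{0.05} = -1.645, z_{0.5} = 0.
σ = (2.485 − 1.386)/(0 − (-1.645)) = 0.668.
μ = 1.386 − (-1.645)·0.668 = 2.485.
E[T] = exp(μ + σ²/2) = exp(2.485 + 0.2231) = 15 m/s.

E[T] ≈ 15 m/s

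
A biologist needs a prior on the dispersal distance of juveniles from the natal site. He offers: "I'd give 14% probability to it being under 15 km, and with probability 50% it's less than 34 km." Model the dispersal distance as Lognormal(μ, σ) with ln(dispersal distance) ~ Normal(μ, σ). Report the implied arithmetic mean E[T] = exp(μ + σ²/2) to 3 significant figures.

E[T] ≈ 45.3 km

If T ~ Lognormal(μ,σ) then ln T ~ Normal(μ,σ), so the p-quantile of ln T is μ + z_p·σ.
ln(15) = 2.708 and ln(34) = 3.526; z_{0.14} = -1.08, z_{0.5} = 0.
σ = (3.526 − 2.708)/(0 − (-1.08)) = 0.757.
μ = 2.708 − (-1.08)·0.757 = 3.526.
E[T] = exp(μ + σ²/2) = exp(3.526 + 0.2869) = 45.3 km.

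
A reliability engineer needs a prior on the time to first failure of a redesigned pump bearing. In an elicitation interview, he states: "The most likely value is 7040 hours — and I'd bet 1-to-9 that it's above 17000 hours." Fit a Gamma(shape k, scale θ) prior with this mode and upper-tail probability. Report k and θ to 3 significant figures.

k ≈ 3.47, θ ≈ 2850

Gamma(k,θ) with k>1 has mode (k−1)θ, so θ = 7040/(k−1).
Need P(X < 17000) = 0.9 with θ tied to k this way. Start at k = 2, θ = 7040: P(X<17000) ≈ 0.695.
Too low — raise k to concentrate. Iterating converges to k ≈ 3.47.
Then θ = 7040/(3.47−1) ≈ 2850.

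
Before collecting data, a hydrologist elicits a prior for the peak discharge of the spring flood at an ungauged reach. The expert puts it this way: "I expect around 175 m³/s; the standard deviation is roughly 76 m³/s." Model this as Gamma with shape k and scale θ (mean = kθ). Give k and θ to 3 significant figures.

For Gamma(k, scale θ): mean = kθ, variance = kθ², so CV = 1/√k.
CV = SD/mean = 76/175 = 0.4343, hence k = 1/CV² = 5.3.
Then θ = mean/k = 175/5.3 = 33.

k ≈ 5.3, θ ≈ 33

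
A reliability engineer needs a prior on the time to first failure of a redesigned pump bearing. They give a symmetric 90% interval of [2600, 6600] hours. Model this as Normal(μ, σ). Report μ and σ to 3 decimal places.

A symmetric 90% interval runs μ ± z·σ with z = 1.645.
Half-width = 2000, so σ = 2000/1.645 = 1215.914.
μ is the interval midpoint, 4600.000.

μ = 4600.000, σ = 1215.914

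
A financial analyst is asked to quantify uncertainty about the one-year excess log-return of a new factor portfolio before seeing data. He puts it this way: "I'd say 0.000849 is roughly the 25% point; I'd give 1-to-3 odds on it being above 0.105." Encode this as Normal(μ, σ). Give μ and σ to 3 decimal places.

The p-quantile of Normal(μ,σ) is μ + z_p·σ, with z_{0.25} = -0.6745 and z_{0.75} = 0.6745.
Eliminate σ: μ = (z₂·x₁ − z₁·x₂)/(z₂ − z₁) = (0.6745·0.000849 − (-0.6745)·0.105)/1.349 = 0.053.
Then σ = (x₂ − x₁)/(z₂ − z₁) = (0.105 − 0.000849)/1.349 = 0.077.

μ = 0.053, σ = 0.077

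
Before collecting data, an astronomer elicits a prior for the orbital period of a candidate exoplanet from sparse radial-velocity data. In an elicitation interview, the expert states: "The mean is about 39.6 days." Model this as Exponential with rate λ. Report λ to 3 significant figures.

Exponential mean = 1/λ, so λ = 1/39.6 = 0.0253.

λ ≈ 0.0253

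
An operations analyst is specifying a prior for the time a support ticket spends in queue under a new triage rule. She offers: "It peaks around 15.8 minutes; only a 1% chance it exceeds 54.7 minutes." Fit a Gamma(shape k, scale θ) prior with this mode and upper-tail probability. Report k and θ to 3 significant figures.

Gamma(k,θ) with k>1 has mode (k−1)θ, so θ = 15.8/(k−1).
Need P(X < 54.7) = 0.99 with θ tied to k this way. Start at k = 2, θ = 15.8: P(X<54.7) ≈ 0.860.
Too low — raise k to concentrate. Iterating converges to k ≈ 3.82.
Then θ = 15.8/(3.82−1) ≈ 5.61.

k ≈ 3.82, θ ≈ 5.61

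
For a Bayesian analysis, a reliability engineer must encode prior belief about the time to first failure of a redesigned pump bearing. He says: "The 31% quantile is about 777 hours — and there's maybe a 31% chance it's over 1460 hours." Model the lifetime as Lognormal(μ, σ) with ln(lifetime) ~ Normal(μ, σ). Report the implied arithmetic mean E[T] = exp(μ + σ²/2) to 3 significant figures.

E[T] ≈ 1300 hours

If T ~ Lognormal(μ,σ) then ln T ~ Normal(μ,σ), so the p-quantile of ln T is μ + z_p·σ.
ln(777) = 6.655 and ln(1460) = 7.286; z_{0.31} = -0.4959, z_{0.69} = 0.4959.
σ = (7.286 − 6.655)/(0.4959 − (-0.4959)) = 0.636.
μ = 6.655 − (-0.4959)·0.636 = 6.971.
E[T] = exp(μ + σ²/2) = exp(6.971 + 0.2023) = 1300 hours.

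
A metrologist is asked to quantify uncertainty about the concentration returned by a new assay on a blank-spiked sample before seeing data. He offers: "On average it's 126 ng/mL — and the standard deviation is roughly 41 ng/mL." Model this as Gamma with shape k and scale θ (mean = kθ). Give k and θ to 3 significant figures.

For Gamma(k, scale θ): mean = kθ, variance = kθ², so CV = 1/√k.
CV = SD/mean = 41/126 = 0.3254, hence k = 1/CV² = 9.44.
Then θ = mean/k = 126/9.44 = 13.3.

k ≈ 9.44, θ ≈ 13.3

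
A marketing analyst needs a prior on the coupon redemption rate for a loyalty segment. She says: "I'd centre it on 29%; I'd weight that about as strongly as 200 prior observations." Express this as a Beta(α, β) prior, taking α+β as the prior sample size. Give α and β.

α = 58, β = 142

Under the effective-sample-size interpretation, Beta(α, β) has prior mean α/(α+β) and prior sample size α+β.
So α+β = 200 and α/(α+β) = 0.29, giving α = 0.29·200 = 58 and β = 200 − 58 = 142.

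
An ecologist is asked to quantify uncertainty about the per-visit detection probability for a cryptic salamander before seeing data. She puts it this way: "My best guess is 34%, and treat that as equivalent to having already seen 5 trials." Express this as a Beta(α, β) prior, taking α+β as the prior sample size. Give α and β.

α = 1.7, β = 3.3

Under the effective-sample-size interpretation, Beta(α, β) has prior mean α/(α+β) and prior sample size α+β.
So α+β = 5 and α/(α+β) = 0.34, giving α = 0.34·5 = 1.7 and β = 5 − 1.7 = 3.3.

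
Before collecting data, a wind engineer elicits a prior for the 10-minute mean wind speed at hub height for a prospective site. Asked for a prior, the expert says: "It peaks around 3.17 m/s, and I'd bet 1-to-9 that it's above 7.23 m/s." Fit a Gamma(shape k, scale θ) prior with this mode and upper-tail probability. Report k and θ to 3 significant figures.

k ≈ 3.83, θ ≈ 1.12

Gamma(k,θ) with k>1 has mode (k−1)θ, so θ = 3.17/(k−1).
Need P(X < 7.23) = 0.9 with θ tied to k this way. Start at k = 2, θ = 3.17: P(X<7.23) ≈ 0.665.
Too low — raise k to concentrate. Iterating converges to k ≈ 3.83.
Then θ = 3.17/(3.83−1) ≈ 1.12.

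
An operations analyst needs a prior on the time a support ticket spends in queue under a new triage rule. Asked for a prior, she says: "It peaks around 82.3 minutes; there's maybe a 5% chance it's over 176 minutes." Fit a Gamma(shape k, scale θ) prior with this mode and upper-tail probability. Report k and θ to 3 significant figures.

Gamma(k,θ) with k>1 has mode (k−1)θ, so θ = 82.3/(k−1).
Need P(X < 176) = 0.95 with θ tied to k this way. Start at k = 2, θ = 82.3: P(X<176) ≈ 0.630.
Too low — raise k to concentrate. Iterating converges to k ≈ 5.77.
Then θ = 82.3/(5.77−1) ≈ 17.2.

k ≈ 5.77, θ ≈ 17.2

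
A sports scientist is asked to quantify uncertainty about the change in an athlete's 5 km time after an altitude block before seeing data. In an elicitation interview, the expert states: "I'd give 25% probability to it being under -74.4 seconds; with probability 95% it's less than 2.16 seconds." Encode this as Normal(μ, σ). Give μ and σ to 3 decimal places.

μ = -52.136, σ = 33.009

For Normal(μ,σ), the p-quantile is μ + z_p·σ. Here z_{0.25} = -0.6745, z_{0.95} = 1.645.
So -74.4 = μ − 0.6745σ and 2.16 = μ + 1.645σ.
Subtracting: σ = (2.16 − -74.4)/(1.645 − (-0.6745)) = 33.009.
Then μ = -74.4 − (-0.6745)·33.009 = -52.136.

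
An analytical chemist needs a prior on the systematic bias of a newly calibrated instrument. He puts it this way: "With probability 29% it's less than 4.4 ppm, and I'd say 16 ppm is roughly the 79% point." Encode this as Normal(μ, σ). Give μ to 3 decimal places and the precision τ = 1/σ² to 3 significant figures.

For Normal(μ,σ), the p-quantile is μ + z_p·σ. Here z_{0.29} = -0.5534, z_{0.79} = 0.8064.
So 4.4 = μ − 0.5534σ and 16 = μ + 0.8064σ.
Subtracting: σ = (16 − 4.4)/(0.8064 − (-0.5534)) = 8.531.
Then μ = 4.4 − (-0.5534)·8.531 = 9.121.
Precision τ = 1/σ² = 1/8.531² = 0.0137.

μ = 9.121, τ = 0.0137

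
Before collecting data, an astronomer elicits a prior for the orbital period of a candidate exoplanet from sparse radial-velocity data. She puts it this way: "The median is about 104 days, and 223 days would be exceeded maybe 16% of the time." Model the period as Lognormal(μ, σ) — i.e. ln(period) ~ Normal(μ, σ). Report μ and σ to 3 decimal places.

If T ~ Lognormal(μ,σ) then ln T ~ Normal(μ,σ), so the p-quantile of ln T is μ + z_p·σ.
ln(104) = 4.644 and ln(223) = 5.407; z_{0.5} = 0, z_{0.84} = 0.9945.
σ = (5.407 − 4.644)/(0.9945 − (0)) = 0.767.
μ = 4.644 − (0)·0.767 = 4.644.

μ ≈ 4.644, σ ≈ 0.767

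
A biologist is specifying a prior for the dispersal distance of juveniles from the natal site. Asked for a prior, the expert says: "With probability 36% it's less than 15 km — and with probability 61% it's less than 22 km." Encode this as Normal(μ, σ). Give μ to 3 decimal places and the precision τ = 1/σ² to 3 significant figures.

μ = 18.934, τ = 0.0083

For Normal(μ,σ), the p-quantile is μ + z_p·σ. Here z_{0.36} = -0.3585, z_{0.61} = 0.2793.
So 15 = μ − 0.3585σ and 22 = μ + 0.2793σ.
Subtracting: σ = (22 − 15)/(0.2793 − (-0.3585)) = 10.976.
Then μ = 15 − (-0.3585)·10.976 = 18.934.
Precision τ = 1/σ² = 1/10.98² = 0.0083.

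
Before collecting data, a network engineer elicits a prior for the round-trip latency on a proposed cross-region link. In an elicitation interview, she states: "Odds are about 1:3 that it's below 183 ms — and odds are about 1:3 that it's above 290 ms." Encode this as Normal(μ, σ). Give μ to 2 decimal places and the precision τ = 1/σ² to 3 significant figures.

For Normal(μ,σ), the p-quantile is μ + z_p·σ. Here z_{0.25} = -0.6745, z_{0.75} = 0.6745.
So 183 = μ − 0.6745σ and 290 = μ + 0.6745σ.
Subtracting: σ = (290 − 183)/(0.6745 − (-0.6745)) = 79.32.
Then μ = 183 − (-0.6745)·79.32 = 236.50.
Precision τ = 1/σ² = 1/79.32² = 0.000159.

μ = 236.50, τ = 0.000159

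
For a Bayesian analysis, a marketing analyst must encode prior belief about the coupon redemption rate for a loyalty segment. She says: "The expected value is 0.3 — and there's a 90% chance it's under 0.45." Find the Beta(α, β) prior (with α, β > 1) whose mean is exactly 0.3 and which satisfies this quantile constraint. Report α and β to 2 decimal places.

With mean 0.3 fixed, write α = 0.3s, β = 0.7s where s = α+β.
Need P(θ < 0.45) = 0.9 under Beta(0.3s, 0.7s). Normal approximation: (q−m)/√(m(1−m)/s) ≈ z_{0.9} = 1.28, so s ≈ 0.3·0.7·(1.28)²/(0.45−0.3)² = 15.3.
At s = 15.3: P(θ<0.45) ≈ 0.896. Adjusting to match 0.9 gives s ≈ 16.01.
So α = 0.3·16.01 ≈ 4.80, β = 0.7·16.01 ≈ 11.20.

α ≈ 4.80, β ≈ 11.20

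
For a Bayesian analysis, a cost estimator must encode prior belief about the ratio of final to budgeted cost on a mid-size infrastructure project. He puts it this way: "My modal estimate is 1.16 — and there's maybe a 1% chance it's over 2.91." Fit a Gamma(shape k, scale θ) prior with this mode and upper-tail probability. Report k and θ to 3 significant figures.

k ≈ 6.54, θ ≈ 0.209

Gamma(k,θ) with k>1 has mode (k−1)θ, so θ = 1.16/(k−1).
Need P(X < 2.91) = 0.99 with θ tied to k this way. Start at k = 2, θ = 1.16: P(X<2.91) ≈ 0.714.
Too low — raise k to concentrate. Iterating converges to k ≈ 6.54.
Then θ = 1.16/(6.54−1) ≈ 0.209.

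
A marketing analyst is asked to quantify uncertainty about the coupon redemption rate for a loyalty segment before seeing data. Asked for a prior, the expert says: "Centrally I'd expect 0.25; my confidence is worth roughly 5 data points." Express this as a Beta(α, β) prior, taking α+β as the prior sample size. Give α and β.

α = 1.25, β = 3.75

Under the effective-sample-size interpretation, Beta(α, β) has prior mean α/(α+β) and prior sample size α+β.
So α+β = 5 and α/(α+β) = 0.25, giving α = 0.25·5 = 1.25 and β = 5 − 1.25 = 3.75.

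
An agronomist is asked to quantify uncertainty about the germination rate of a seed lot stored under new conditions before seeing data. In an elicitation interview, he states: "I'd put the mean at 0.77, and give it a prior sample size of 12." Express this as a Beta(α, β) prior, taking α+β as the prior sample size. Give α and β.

Under the effective-sample-size interpretation, Beta(α, β) has prior mean α/(α+β) and prior sample size α+β.
So α+β = 12 and α/(α+β) = 0.77, giving α = 0.77·12 = 9.24 and β = 12 − 9.24 = 2.76.

α = 9.24, β = 2.76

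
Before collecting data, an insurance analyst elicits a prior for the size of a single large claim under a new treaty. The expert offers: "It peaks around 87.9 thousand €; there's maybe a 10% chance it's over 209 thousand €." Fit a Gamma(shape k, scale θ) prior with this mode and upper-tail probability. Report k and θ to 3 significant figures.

Gamma(k,θ) with k>1 has mode (k−1)θ, so θ = 87.9/(k−1).
Need P(X < 209) = 0.9 with θ tied to k this way. Start at k = 2, θ = 87.9: P(X<209) ≈ 0.687.
Too low — raise k to concentrate. Iterating converges to k ≈ 3.56.
Then θ = 87.9/(3.56−1) ≈ 34.3.

k ≈ 3.56, θ ≈ 34.3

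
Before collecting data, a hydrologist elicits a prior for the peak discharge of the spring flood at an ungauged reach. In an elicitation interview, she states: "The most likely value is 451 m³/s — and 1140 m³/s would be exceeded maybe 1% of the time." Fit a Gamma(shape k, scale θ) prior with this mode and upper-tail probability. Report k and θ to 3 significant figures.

k ≈ 6.45, θ ≈ 82.8

Gamma(k,θ) with k>1 has mode (k−1)θ, so θ = 451/(k−1).
Need P(X < 1140) = 0.99 with θ tied to k this way. Start at k = 2, θ = 451: P(X<1140) ≈ 0.718.
Too low — raise k to concentrate. Iterating converges to k ≈ 6.45.
Then θ = 451/(6.45−1) ≈ 82.8.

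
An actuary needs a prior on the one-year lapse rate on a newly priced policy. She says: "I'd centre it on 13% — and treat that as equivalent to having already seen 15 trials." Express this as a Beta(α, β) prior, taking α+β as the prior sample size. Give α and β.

Under the effective-sample-size interpretation, Beta(α, β) has prior mean α/(α+β) and prior sample size α+β.
So α+β = 15 and α/(α+β) = 0.13, giving α = 0.13·15 = 1.95 and β = 15 − 1.95 = 13.05.

α = 1.95, β = 13.05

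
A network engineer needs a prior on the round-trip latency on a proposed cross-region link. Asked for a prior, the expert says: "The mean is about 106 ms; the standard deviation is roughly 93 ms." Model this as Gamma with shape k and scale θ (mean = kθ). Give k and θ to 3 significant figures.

k ≈ 1.3, θ ≈ 81.6

For Gamma(k, scale θ): mean = kθ, variance = kθ², so CV = 1/√k.
CV = SD/mean = 93/106 = 0.8774, hence k = 1/CV² = 1.3.
Then θ = mean/k = 106/1.3 = 81.6.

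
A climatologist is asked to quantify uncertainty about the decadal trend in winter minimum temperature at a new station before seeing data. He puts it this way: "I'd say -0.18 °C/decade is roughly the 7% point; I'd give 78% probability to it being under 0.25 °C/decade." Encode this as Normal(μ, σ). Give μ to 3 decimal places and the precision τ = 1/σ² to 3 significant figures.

μ = 0.102, τ = 27.3

The p-quantile of Normal(μ,σ) is μ + z_p·σ, with z_{0.07} = -1.476 and z_{0.78} = 0.7722.
Eliminate σ: μ = (z₂·x₁ − z₁·x₂)/(z₂ − z₁) = (0.7722·-0.18 − (-1.476)·0.25)/2.248 = 0.102.
Then σ = (x₂ − x₁)/(z₂ − z₁) = (0.25 − -0.18)/2.248 = 0.191.
Precision τ = 1/σ² = 1/0.1913² = 27.3.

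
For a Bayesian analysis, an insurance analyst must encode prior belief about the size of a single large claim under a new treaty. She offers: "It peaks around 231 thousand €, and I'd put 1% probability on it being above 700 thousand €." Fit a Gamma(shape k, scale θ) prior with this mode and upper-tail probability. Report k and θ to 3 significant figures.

Gamma(k,θ) with k>1 has mode (k−1)θ, so θ = 231/(k−1).
Need P(X < 700) = 0.99 with θ tied to k this way. Start at k = 2, θ = 231: P(X<700) ≈ 0.805.
Too low — raise k to concentrate. Iterating converges to k ≈ 4.65.
Then θ = 231/(4.65−1) ≈ 63.2.

k ≈ 4.65, θ ≈ 63.2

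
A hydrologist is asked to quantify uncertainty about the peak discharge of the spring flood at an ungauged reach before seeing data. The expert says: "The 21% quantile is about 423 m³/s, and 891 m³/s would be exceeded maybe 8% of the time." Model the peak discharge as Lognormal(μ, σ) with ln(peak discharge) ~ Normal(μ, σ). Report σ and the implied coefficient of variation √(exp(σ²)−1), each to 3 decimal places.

If T ~ Lognormal(μ,σ) then ln T ~ Normal(μ,σ), so the p-quantile of ln T is μ + z_p·σ.
ln(423) = 6.047 and ln(891) = 6.792; z_{0.21} = -0.8064, z_{0.92} = 1.405.
σ = (6.792 − 6.047)/(1.405 − (-0.8064)) = 0.337.
μ = 6.047 − (-0.8064)·0.337 = 6.319.
CV = √(exp(σ²)−1) = √(exp(0.1135)−1) = 0.347.

σ ≈ 0.337, CV ≈ 0.347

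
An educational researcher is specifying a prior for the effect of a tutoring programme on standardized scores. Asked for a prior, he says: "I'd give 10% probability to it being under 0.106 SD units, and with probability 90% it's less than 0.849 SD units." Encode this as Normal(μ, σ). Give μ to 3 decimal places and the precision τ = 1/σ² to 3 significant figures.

The p-quantile of Normal(μ,σ) is μ + z_p·σ, with z_{0.1} = -1.282 and z_{0.9} = 1.282.
Eliminate σ: μ = (z₂·x₁ − z₁·x₂)/(z₂ − z₁) = (1.282·0.106 − (-1.282)·0.849)/2.563 = 0.477.
Then σ = (x₂ − x₁)/(z₂ − z₁) = (0.849 − 0.106)/2.563 = 0.290.
Precision τ = 1/σ² = 1/0.2899² = 11.9.

μ = 0.477, τ = 11.9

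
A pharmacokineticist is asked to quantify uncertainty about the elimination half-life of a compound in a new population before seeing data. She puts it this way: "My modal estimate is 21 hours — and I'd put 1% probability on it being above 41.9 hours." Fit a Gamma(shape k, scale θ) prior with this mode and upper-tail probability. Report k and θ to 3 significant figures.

k ≈ 11.3, θ ≈ 2.04

Gamma(k,θ) with k>1 has mode (k−1)θ, so θ = 21/(k−1).
Need P(X < 41.9) = 0.99 with θ tied to k this way. Start at k = 2, θ = 21: P(X<41.9) ≈ 0.593.
Too low — raise k to concentrate. Iterating converges to k ≈ 11.3.
Then θ = 21/(11.3−1) ≈ 2.04.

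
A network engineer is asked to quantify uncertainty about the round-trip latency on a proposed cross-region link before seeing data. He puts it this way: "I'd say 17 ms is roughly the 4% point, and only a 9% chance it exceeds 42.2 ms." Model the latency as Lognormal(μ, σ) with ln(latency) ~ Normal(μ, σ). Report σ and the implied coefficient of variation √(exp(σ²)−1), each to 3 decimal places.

If T ~ Lognormal(μ,σ) then ln T ~ Normal(μ,σ), so the p-quantile of ln T is μ + z_p·σ.
ln(17) = 2.833 and ln(42.2) = 3.742; z_{0.04} = -1.751, z_{0.91} = 1.341.
σ = (3.742 − 2.833)/(1.341 − (-1.751)) = 0.294.
μ = 2.833 − (-1.751)·0.294 = 3.348.
CV = √(exp(σ²)−1) = √(exp(0.0865)−1) = 0.301.

σ ≈ 0.294, CV ≈ 0.301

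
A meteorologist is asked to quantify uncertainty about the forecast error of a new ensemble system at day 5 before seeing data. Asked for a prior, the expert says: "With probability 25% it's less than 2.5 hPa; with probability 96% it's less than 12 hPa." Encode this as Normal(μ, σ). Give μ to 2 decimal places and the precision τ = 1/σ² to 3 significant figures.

μ = 5.14, τ = 0.0652

For Normal(μ,σ), the p-quantile is μ + z_p·σ. Here z_{0.25} = -0.6745, z_{0.96} = 1.751.
So 2.5 = μ − 0.6745σ and 12 = μ + 1.751σ.
Subtracting: σ = (12 − 2.5)/(1.751 − (-0.6745)) = 3.92.
Then μ = 2.5 − (-0.6745)·3.92 = 5.14.
Precision τ = 1/σ² = 1/3.917² = 0.0652.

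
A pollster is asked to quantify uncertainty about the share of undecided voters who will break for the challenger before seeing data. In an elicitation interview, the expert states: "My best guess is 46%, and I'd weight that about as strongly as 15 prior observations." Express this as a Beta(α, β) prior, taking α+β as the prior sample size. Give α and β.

α = 6.9, β = 8.1

Under the effective-sample-size interpretation, Beta(α, β) has prior mean α/(α+β) and prior sample size α+β.
So α+β = 15 and α/(α+β) = 0.46, giving α = 0.46·15 = 6.9 and β = 15 − 6.9 = 8.1.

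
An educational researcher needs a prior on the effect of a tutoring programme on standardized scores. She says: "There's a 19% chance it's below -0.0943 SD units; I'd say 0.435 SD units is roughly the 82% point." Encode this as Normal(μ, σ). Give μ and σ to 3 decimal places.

For Normal(μ,σ), the p-quantile is μ + z_p·σ. Here z_{0.19} = -0.8779, z_{0.82} = 0.9154.
So -0.0943 = μ − 0.8779σ and 0.435 = μ + 0.9154σ.
Subtracting: σ = (0.435 − -0.0943)/(0.9154 − (-0.8779)) = 0.295.
Then μ = -0.0943 − (-0.8779)·0.295 = 0.165.

μ = 0.165, σ = 0.295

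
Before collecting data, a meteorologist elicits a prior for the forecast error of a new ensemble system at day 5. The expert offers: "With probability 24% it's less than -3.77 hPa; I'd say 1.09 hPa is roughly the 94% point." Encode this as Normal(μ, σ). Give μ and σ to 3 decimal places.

μ = -2.252, σ = 2.149

For Normal(μ,σ), the p-quantile is μ + z_p·σ. Here z_{0.24} = -0.7063, z_{0.94} = 1.555.
So -3.77 = μ − 0.7063σ and 1.09 = μ + 1.555σ.
Subtracting: σ = (1.09 − -3.77)/(1.555 − (-0.7063)) = 2.149.
Then μ = -3.77 − (-0.7063)·2.149 = -2.252.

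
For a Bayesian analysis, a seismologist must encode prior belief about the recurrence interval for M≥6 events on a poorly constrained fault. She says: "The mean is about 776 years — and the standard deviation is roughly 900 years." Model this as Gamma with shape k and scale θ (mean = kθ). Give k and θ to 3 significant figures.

k ≈ 0.743, θ ≈ 1040

For Gamma(k, scale θ): mean = kθ, variance = kθ², so CV = 1/√k.
CV = SD/mean = 900/776 = 1.16, hence k = 1/CV² = 0.743.
Then θ = mean/k = 776/0.743 = 1040.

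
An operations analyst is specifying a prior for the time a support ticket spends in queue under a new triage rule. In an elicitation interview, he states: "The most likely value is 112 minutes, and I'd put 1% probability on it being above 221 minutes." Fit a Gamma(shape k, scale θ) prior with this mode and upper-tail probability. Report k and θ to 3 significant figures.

k ≈ 11.7, θ ≈ 10.5

Gamma(k,θ) with k>1 has mode (k−1)θ, so θ = 112/(k−1).
Need P(X < 221) = 0.99 with θ tied to k this way. Start at k = 2, θ = 112: P(X<221) ≈ 0.587.
Too low — raise k to concentrate. Iterating converges to k ≈ 11.7.
Then θ = 112/(11.7−1) ≈ 10.5.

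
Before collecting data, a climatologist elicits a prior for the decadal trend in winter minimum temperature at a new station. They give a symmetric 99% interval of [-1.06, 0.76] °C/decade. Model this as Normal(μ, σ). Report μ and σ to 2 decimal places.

A symmetric 99% interval runs μ ± z·σ with z = 2.576.
Half-width = 0.91, so σ = 0.91/2.576 = 0.35.
μ is the interval midpoint, -0.15.

μ = -0.15, σ = 0.35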